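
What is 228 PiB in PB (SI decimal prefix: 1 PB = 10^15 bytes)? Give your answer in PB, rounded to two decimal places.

228 PiB × 1,125,899,906,842,624 bytes/PiB = 256,705,178,760,118,272 bytes
1 PB = 1,000,000,000,000,000 bytes
256,705,178,760,118,272 / 1,000,000,000,000,000 = 256.71 PB

256.71 PB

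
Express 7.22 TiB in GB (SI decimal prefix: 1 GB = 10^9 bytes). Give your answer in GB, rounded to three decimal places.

7.22 TiB × 1,099,511,627,776 bytes/TiB = 7,938,473,952,542.72 bytes
1 GB = 10^9 bytes = 1,000,000,000 bytes
7,938,473,952,542.72 / 1,000,000,000 = 7,938.474 GB

7,938.474 GB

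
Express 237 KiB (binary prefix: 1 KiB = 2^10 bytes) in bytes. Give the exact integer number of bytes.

237 × 1,024 = 242,688 bytes

242,688 bytes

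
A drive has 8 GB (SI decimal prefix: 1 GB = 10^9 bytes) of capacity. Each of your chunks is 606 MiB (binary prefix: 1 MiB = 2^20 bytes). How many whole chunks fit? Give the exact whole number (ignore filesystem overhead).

Capacity: 8 GB = 8,000,000,000 bytes
Per item: 606 MiB = 635,437,056 bytes
⌊8,000,000,000 / 635,437,056⌋ = 12

12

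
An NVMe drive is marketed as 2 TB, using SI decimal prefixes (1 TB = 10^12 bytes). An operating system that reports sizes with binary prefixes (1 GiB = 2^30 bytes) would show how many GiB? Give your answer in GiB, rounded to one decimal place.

1,862.6 GiB

2 TB × 1,000,000,000,000 bytes/TB = 2,000,000,000,000 bytes
1 GiB = 2^30 bytes = 1,073,741,824 bytes
2,000,000,000,000 / 1,073,741,824 = 1,862.6 GiB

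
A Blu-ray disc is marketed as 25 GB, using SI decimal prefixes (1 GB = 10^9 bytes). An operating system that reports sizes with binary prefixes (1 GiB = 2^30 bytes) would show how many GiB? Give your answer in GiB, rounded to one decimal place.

23.3 GiB

25 GB = 25 × 10^9 bytes = 25,000,000,000 bytes
1 GiB = 2^30 bytes = 1,073,741,824 bytes
25,000,000,000 / 1,073,741,824 = 23.3 GiB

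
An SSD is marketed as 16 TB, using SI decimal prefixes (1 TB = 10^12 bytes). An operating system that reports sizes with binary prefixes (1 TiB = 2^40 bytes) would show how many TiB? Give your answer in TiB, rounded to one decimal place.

16 TB = 16 × 10^12 bytes = 16,000,000,000,000 bytes
1 TiB = 2^40 bytes = 1,099,511,627,776 bytes
16,000,000,000,000 / 1,099,511,627,776 = 14.6 TiB

14.6 TiB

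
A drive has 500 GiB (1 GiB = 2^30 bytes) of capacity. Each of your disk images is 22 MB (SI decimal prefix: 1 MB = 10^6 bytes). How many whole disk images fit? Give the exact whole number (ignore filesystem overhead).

24,403

Capacity: 500 GiB = 536,870,912,000 bytes
Per item: 22 MB = 22,000,000 bytes
⌊536,870,912,000 / 22,000,000⌋ = 24,403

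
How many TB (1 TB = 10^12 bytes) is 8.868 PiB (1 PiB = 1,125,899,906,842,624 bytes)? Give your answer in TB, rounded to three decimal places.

9,984.480 TB

8.868 PiB = 8.868 × 2^50 bytes = 9,984,480,373,880,389.632 bytes
1 TB = 1,000,000,000,000 bytes
9,984,480,373,880,389.632 / 1,000,000,000,000 = 9,984.480 TB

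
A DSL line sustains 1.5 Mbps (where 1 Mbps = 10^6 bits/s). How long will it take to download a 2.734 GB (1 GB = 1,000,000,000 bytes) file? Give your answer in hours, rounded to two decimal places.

2.734 GB = 2,734,000,000 bytes = 21,872,000,000 bits
1.5 Mbps = 1,500,000 bits/s
time = 21,872,000,000 / 1,500,000 = 14,581.3333 s
14,581.3333 s / 3600 = 4.05 hours

4.05 hours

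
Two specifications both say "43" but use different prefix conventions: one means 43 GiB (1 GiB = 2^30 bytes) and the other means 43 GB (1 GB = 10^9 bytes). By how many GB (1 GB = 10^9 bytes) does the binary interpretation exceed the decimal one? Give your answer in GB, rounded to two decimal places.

3.17 GB

43 GiB = 43 × 1,073,741,824 = 46,170,898,432 bytes
43 GB = 43 × 1,000,000,000 = 43,000,000,000 bytes
difference = 3,170,898,432 bytes
3,170,898,432 / 1,000,000,000 = 3.17 GB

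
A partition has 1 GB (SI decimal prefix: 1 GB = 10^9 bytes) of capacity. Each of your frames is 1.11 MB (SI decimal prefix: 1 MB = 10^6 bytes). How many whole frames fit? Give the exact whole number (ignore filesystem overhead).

900

Capacity: 1 GB = 1,000,000,000 bytes
Per item: 1.11 MB = 1,110,000 bytes
⌊1,000,000,000 / 1,110,000⌋ = 900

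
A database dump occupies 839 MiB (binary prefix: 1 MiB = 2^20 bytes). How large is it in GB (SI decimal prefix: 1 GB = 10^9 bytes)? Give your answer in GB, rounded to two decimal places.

839 MiB × 1,048,576 bytes/MiB = 879,755,264 bytes
1 GB = 1,000,000,000 bytes
879,755,264 / 1,000,000,000 = 0.88 GB

0.88 GB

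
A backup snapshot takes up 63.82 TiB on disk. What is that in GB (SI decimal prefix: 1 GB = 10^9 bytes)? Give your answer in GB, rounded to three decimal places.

70,170.832 GB

63.82 TiB × 1,099,511,627,776 bytes/TiB = 70,170,832,084,664.32 bytes
1 GB = 10^9 bytes = 1,000,000,000 bytes
70,170,832,084,664.32 / 1,000,000,000 = 70,170.832 GB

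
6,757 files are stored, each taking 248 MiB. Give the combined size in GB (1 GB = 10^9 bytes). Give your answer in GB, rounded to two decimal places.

Total = 6,757 × 248 MiB = 1,675,736 MiB
= 1,675,736 × 1,048,576 bytes = 1,757,136,551,936 bytes
1 GB = 1,000,000,000 bytes
1,757,136,551,936 / 1,000,000,000 = 1,757.14 GB

1,757.14 GB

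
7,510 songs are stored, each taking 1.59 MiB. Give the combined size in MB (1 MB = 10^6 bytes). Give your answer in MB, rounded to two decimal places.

Total = 7,510 × 1.59 MiB = 11940.9 MiB
= 11940.9 × 1,048,576 bytes = 12,520,941,158.4 bytes
1 MB = 1,000,000 bytes
12,520,941,158.4 / 1,000,000 = 12,520.94 MB

12,520.94 MB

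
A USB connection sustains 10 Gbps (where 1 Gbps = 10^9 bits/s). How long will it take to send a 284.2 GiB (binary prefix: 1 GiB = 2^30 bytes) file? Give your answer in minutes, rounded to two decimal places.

284.2 GiB = 305,157,426,380.8 bytes = 2,441,259,411,046.4 bits
10 Gbps = 10,000,000,000 bits/s
time = 2,441,259,411,046.4 / 10,000,000,000 = 244.126 s
244.126 s / 60 = 4.07 minutes

4.07 minutes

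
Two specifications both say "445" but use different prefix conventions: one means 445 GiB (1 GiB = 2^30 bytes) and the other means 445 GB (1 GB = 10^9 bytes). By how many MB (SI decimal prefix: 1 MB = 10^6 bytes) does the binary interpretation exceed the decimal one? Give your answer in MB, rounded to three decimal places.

445 GiB = 445 × 1,073,741,824 = 477,815,111,680 bytes
445 GB = 445 × 1,000,000,000 = 445,000,000,000 bytes
difference = 32,815,111,680 bytes
32,815,111,680 / 1,000,000 = 32,815.112 MB

32,815.112 MB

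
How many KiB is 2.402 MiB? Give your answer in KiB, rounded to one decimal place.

2,459.6 KiB

2.402 MiB = 2.402 × 2^20 bytes = 2,518,679.552 bytes
1 KiB = 2^10 bytes = 1,024 bytes
2,518,679.552 / 1,024 = 2,459.6 KiB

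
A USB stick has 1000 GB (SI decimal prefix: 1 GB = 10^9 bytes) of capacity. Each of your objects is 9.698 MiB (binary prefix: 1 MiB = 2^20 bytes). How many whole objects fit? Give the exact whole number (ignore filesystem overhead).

Capacity: 1000 GB = 1,000,000,000,000 bytes
Per item: 9.698 MiB = 10,169,090.048 bytes
⌊1,000,000,000,000 / 10,169,090.048⌋ = 98,337

98,337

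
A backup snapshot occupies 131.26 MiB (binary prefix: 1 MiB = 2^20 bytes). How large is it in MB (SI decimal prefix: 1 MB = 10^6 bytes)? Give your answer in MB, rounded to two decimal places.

137.64 MB

131.26 MiB = 131.26 × 2^20 bytes = 137,636,085.76 bytes
1 MB = 10^6 bytes = 1,000,000 bytes
137,636,085.76 / 1,000,000 = 137.64 MB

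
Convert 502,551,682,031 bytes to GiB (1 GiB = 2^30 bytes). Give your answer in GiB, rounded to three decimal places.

502,551,682,031 bytes given.
1 GiB = 2^30 bytes = 1,073,741,824 bytes
502,551,682,031 / 1,073,741,824 = 468.038 GiB

468.038 GiB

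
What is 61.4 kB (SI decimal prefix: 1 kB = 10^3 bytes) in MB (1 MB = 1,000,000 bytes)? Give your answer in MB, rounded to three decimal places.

0.061 MB

61.4 kB × 1,000 bytes/kB = 61,400 bytes
1 MB = 1,000,000 bytes
61,400 / 1,000,000 = 0.061 MB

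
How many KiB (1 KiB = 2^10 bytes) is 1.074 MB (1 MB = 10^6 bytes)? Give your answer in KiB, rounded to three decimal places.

1.074 MB × 1,000,000 bytes/MB = 1,074,000 bytes
1 KiB = 1,024 bytes
1,074,000 / 1,024 = 1,048.828 KiB

1,048.828 KiB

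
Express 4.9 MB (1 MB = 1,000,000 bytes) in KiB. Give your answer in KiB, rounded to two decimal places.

4,785.16 KiB

4.9 MB = 4.9 × 10^6 bytes = 4,900,000 bytes
1 KiB = 1,024 bytes
4,900,000 / 1,024 = 4,785.16 KiB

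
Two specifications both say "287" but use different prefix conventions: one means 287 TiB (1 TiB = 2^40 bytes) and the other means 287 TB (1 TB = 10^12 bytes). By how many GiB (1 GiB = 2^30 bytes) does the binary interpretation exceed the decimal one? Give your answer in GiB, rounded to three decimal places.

26,598.421 GiB

287 TiB = 287 × 1,099,511,627,776 = 315,559,837,171,712 bytes
287 TB = 287 × 1,000,000,000,000 = 287,000,000,000,000 bytes
difference = 28,559,837,171,712 bytes
28,559,837,171,712 / 1,073,741,824 = 26,598.421 GiB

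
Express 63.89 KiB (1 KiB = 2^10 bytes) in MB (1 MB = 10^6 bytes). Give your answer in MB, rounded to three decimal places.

0.065 MB

63.89 KiB = 63.89 × 2^10 bytes = 65,423.36 bytes
1 MB = 1,000,000 bytes
65,423.36 / 1,000,000 = 0.065 MB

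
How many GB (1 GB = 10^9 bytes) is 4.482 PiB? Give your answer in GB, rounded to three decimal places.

4.482 PiB = 4.482 × 2^50 bytes = 5,046,283,382,468,640.768 bytes
1 GB = 1,000,000,000 bytes
5,046,283,382,468,640.768 / 1,000,000,000 = 5,046,283.382 GB

5,046,283.382 GB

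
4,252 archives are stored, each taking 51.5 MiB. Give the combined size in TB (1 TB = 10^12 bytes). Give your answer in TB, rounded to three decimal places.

Total = 4,252 × 51.5 MiB = 218,978 MiB
= 218,978 × 1,048,576 bytes = 229,615,075,328 bytes
1 TB = 1,000,000,000,000 bytes
229,615,075,328 / 1,000,000,000,000 = 0.230 TB

0.230 TB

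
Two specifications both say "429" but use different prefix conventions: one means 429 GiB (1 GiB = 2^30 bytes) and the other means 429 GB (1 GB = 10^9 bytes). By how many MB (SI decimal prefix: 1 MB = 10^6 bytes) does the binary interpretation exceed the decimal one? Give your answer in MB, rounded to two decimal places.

429 GiB = 429 × 1,073,741,824 = 460,635,242,496 bytes
429 GB = 429 × 1,000,000,000 = 429,000,000,000 bytes
difference = 31,635,242,496 bytes
31,635,242,496 / 1,000,000 = 31,635.24 MB

31,635.24 MB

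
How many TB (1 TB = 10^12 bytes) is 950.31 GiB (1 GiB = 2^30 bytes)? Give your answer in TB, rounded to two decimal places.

950.31 GiB × 1,073,741,824 bytes/GiB = 1,020,387,592,765.44 bytes
1 TB = 1,000,000,000,000 bytes
1,020,387,592,765.44 / 1,000,000,000,000 = 1.02 TB

1.02 TB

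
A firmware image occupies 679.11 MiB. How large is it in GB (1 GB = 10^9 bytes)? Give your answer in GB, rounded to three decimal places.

679.11 MiB × 1,048,576 bytes/MiB = 712,098,447.36 bytes
1 GB = 10^9 bytes = 1,000,000,000 bytes
712,098,447.36 / 1,000,000,000 = 0.712 GB

0.712 GB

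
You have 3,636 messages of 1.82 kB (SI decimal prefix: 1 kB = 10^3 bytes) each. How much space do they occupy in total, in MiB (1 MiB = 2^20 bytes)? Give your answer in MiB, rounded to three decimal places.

Total = 3,636 × 1.82 kB = 6617.52 kB
= 6617.52 × 1,000 bytes = 6,617,520 bytes
1 MiB = 1,048,576 bytes
6,617,520 / 1,048,576 = 6.311 MiB

6.311 MiB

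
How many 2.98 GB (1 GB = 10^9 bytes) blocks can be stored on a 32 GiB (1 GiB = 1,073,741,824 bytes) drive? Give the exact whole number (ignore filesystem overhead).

Capacity: 32 GiB = 34,359,738,368 bytes
Per item: 2.98 GB = 2,980,000,000 bytes
⌊34,359,738,368 / 2,980,000,000⌋ = 11

11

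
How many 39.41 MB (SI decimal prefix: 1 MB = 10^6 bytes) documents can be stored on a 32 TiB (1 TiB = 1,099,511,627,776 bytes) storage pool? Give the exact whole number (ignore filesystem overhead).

Capacity: 32 TiB = 35,184,372,088,832 bytes
Per item: 39.41 MB = 39,410,000 bytes
⌊35,184,372,088,832 / 39,410,000⌋ = 892,777

892,777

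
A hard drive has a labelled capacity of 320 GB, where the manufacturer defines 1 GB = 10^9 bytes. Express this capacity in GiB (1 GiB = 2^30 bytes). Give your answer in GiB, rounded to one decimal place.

298.0 GiB

320 GB × 1,000,000,000 bytes/GB = 320,000,000,000 bytes
1 GiB = 2^30 bytes = 1,073,741,824 bytes
320,000,000,000 / 1,073,741,824 = 298.0 GiB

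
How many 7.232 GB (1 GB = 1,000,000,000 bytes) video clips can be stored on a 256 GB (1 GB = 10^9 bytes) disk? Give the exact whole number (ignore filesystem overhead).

35

Capacity: 256 GB = 256,000,000,000 bytes
Per item: 7.232 GB = 7,232,000,000 bytes
⌊256,000,000,000 / 7,232,000,000⌋ = 35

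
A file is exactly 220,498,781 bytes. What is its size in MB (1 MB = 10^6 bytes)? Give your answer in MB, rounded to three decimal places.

220.499 MB

220,498,781 bytes given.
1 MB = 1,000,000 bytes
220,498,781 / 1,000,000 = 220.499 MB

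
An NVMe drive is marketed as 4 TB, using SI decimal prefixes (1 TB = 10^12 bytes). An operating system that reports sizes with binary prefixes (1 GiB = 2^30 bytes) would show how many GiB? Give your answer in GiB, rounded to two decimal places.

4 TB = 4 × 10^12 bytes = 4,000,000,000,000 bytes
1 GiB = 2^30 bytes = 1,073,741,824 bytes
4,000,000,000,000 / 1,073,741,824 = 3,725.29 GiB

3,725.29 GiB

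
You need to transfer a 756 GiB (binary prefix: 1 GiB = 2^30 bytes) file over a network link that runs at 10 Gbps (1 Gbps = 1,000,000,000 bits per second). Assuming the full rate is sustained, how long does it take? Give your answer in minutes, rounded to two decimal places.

10.82 minutes

756 GiB = 811,748,818,944 bytes = 6,493,990,551,552 bits
10 Gbps = 10,000,000,000 bits/s
time = 6,493,990,551,552 / 10,000,000,000 = 649.399 s
649.399 s / 60 = 10.82 minutes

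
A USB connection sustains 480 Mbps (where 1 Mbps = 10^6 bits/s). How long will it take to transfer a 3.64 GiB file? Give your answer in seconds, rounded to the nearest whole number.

3.64 GiB = 3,908,420,239.36 bytes = 31,267,361,914.88 bits
480 Mbps = 480,000,000 bits/s
time = 31,267,361,914.88 / 480,000,000 = 65 s

65 seconds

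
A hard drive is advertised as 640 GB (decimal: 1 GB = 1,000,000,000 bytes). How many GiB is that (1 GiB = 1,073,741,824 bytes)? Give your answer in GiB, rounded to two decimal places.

640 GB = 640 × 10^9 bytes = 640,000,000,000 bytes
1 GiB = 1,073,741,824 bytes
640,000,000,000 / 1,073,741,824 = 596.05 GiB

596.05 GiB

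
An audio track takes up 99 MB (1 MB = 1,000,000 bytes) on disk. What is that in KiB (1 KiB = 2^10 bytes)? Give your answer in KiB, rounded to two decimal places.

99 MB = 99 × 10^6 bytes = 99,000,000 bytes
1 KiB = 2^10 bytes = 1,024 bytes
99,000,000 / 1,024 = 96,679.69 KiB

96,679.69 KiB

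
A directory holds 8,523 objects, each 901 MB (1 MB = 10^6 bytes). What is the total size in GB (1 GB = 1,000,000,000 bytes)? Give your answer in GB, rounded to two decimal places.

7,679.22 GB

Total = 8,523 × 901 MB = 7,679,223 MB
= 7,679,223 × 1,000,000 bytes = 7,679,223,000,000 bytes
1 GB = 1,000,000,000 bytes
7,679,223,000,000 / 1,000,000,000 = 7,679.22 GB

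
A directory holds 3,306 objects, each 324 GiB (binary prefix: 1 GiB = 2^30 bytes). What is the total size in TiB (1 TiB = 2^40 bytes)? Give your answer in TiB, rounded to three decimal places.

Total = 3,306 × 324 GiB = 1,071,144 GiB
= 1,071,144 × 1,073,741,824 bytes = 1,150,132,112,326,656 bytes
1 TiB = 1,099,511,627,776 bytes
1,150,132,112,326,656 / 1,099,511,627,776 = 1,046.039 TiB

1,046.039 TiB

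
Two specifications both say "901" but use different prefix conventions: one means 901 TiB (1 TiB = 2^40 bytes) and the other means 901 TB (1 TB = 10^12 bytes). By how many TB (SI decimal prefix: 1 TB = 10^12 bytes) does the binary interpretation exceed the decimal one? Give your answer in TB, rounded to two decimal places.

89.66 TB

901 TiB = 901 × 1,099,511,627,776 = 990,659,976,626,176 bytes
901 TB = 901 × 1,000,000,000,000 = 901,000,000,000,000 bytes
difference = 89,659,976,626,176 bytes
89,659,976,626,176 / 1,000,000,000,000 = 89.66 TB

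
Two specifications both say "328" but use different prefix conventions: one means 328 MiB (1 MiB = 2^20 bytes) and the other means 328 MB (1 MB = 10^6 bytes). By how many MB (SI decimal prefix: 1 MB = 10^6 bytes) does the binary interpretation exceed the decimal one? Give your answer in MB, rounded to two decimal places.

15.93 MB

328 MiB = 328 × 1,048,576 = 343,932,928 bytes
328 MB = 328 × 1,000,000 = 328,000,000 bytes
difference = 15,932,928 bytes
15,932,928 / 1,000,000 = 15.93 MB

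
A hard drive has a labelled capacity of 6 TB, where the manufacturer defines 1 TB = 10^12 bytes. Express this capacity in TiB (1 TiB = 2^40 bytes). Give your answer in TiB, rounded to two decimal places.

6 TB = 6 × 10^12 bytes = 6,000,000,000,000 bytes
1 TiB = 2^40 bytes = 1,099,511,627,776 bytes
6,000,000,000,000 / 1,099,511,627,776 = 5.46 TiB

5.46 TiB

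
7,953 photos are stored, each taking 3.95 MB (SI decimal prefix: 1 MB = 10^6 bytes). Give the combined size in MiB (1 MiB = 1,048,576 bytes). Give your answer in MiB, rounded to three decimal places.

29,959.059 MiB

Total = 7,953 × 3.95 MB = 31414.35 MB
= 31414.35 × 1,000,000 bytes = 31,414,350,000 bytes
1 MiB = 1,048,576 bytes
31,414,350,000 / 1,048,576 = 29,959.059 MiB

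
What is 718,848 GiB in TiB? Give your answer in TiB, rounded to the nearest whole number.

702 TiB

718,848 GiB × 1,073,741,824 bytes/GiB = 771,857,162,698,752 bytes
1 TiB = 1,099,511,627,776 bytes
771,857,162,698,752 / 1,099,511,627,776 = 702 TiB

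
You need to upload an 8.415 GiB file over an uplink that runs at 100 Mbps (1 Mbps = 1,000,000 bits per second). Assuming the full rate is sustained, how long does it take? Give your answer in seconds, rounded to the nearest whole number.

8.415 GiB = 9,035,537,448.96 bytes = 72,284,299,591.68 bits
100 Mbps = 100,000,000 bits/s
time = 72,284,299,591.68 / 100,000,000 = 723 s

723 seconds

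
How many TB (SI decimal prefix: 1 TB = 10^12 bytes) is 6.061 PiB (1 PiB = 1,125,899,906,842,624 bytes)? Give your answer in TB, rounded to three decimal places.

6,824.079 TB

6.061 PiB × 1,125,899,906,842,624 bytes/PiB = 6,824,079,335,373,144.064 bytes
1 TB = 10^12 bytes = 1,000,000,000,000 bytes
6,824,079,335,373,144.064 / 1,000,000,000,000 = 6,824.079 TB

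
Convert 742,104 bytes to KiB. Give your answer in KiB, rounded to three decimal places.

742,104 bytes given.
1 KiB = 1,024 bytes
742,104 / 1,024 = 724.711 KiB

724.711 KiB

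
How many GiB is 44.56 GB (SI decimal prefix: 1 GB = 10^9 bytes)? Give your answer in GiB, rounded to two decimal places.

44.56 GB × 1,000,000,000 bytes/GB = 44,560,000,000 bytes
1 GiB = 1,073,741,824 bytes
44,560,000,000 / 1,073,741,824 = 41.50 GiB

41.50 GiB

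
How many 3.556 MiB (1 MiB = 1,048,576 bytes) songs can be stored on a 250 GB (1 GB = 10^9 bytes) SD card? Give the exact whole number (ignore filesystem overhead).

67,046

Capacity: 250 GB = 250,000,000,000 bytes
Per item: 3.556 MiB = 3,728,736.256 bytes
⌊250,000,000,000 / 3,728,736.256⌋ = 67,046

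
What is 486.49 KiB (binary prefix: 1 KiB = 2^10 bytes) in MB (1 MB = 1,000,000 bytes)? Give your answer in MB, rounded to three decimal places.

0.498 MB

486.49 KiB × 1,024 bytes/KiB = 498,165.76 bytes
1 MB = 10^6 bytes = 1,000,000 bytes
498,165.76 / 1,000,000 = 0.498 MB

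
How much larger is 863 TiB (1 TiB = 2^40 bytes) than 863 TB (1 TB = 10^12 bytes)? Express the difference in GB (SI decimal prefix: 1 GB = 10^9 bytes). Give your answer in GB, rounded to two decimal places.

85,878.53 GB

863 TiB = 863 × 1,099,511,627,776 = 948,878,534,770,688 bytes
863 TB = 863 × 1,000,000,000,000 = 863,000,000,000,000 bytes
difference = 85,878,534,770,688 bytes
85,878,534,770,688 / 1,000,000,000 = 85,878.53 GB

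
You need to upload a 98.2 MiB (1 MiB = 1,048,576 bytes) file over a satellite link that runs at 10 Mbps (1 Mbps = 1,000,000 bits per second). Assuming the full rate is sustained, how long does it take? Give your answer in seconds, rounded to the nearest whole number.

98.2 MiB = 102,970,163.2 bytes = 823,761,305.6 bits
10 Mbps = 10,000,000 bits/s
time = 823,761,305.6 / 10,000,000 = 82 s

82 seconds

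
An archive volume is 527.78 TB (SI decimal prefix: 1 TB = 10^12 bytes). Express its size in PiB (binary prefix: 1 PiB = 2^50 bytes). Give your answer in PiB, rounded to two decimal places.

527.78 TB × 1,000,000,000,000 bytes/TB = 527,780,000,000,000 bytes
1 PiB = 2^50 bytes = 1,125,899,906,842,624 bytes
527,780,000,000,000 / 1,125,899,906,842,624 = 0.47 PiB

0.47 PiB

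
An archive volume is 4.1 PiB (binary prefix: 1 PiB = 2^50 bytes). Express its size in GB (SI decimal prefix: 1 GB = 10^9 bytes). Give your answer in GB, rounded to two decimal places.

4.1 PiB × 1,125,899,906,842,624 bytes/PiB = 4,616,189,618,054,758.4 bytes
1 GB = 10^9 bytes = 1,000,000,000 bytes
4,616,189,618,054,758.4 / 1,000,000,000 = 4,616,189.62 GB

4,616,189.62 GB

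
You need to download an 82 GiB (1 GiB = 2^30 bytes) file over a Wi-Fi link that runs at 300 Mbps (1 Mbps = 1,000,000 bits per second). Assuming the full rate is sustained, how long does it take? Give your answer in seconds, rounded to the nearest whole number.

2,348 seconds

82 GiB = 88,046,829,568 bytes = 704,374,636,544 bits
300 Mbps = 300,000,000 bits/s
time = 704,374,636,544 / 300,000,000 = 2,348 s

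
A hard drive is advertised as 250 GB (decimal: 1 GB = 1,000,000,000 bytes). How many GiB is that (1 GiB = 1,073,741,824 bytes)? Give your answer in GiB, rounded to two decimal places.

232.83 GiB

250 GB = 250 × 10^9 bytes = 250,000,000,000 bytes
1 GiB = 2^30 bytes = 1,073,741,824 bytes
250,000,000,000 / 1,073,741,824 = 232.83 GiB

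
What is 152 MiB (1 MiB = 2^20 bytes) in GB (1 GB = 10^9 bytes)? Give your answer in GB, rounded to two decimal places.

0.16 GB

152 MiB × 1,048,576 bytes/MiB = 159,383,552 bytes
1 GB = 10^9 bytes = 1,000,000,000 bytes
159,383,552 / 1,000,000,000 = 0.16 GB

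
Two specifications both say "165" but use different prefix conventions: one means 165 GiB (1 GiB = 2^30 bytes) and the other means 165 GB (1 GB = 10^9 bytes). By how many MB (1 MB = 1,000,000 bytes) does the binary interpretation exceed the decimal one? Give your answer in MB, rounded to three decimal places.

12,167.401 MB

165 GiB = 165 × 1,073,741,824 = 177,167,400,960 bytes
165 GB = 165 × 1,000,000,000 = 165,000,000,000 bytes
difference = 12,167,400,960 bytes
12,167,400,960 / 1,000,000 = 12,167.401 MB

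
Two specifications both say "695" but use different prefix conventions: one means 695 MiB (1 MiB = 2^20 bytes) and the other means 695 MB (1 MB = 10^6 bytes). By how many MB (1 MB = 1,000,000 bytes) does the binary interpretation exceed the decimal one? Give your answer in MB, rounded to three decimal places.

33.760 MB

695 MiB = 695 × 1,048,576 = 728,760,320 bytes
695 MB = 695 × 1,000,000 = 695,000,000 bytes
difference = 33,760,320 bytes
33,760,320 / 1,000,000 = 33.760 MB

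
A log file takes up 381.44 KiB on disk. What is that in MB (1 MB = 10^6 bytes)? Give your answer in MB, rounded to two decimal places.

381.44 KiB = 381.44 × 2^10 bytes = 390,594.56 bytes
1 MB = 1,000,000 bytes
390,594.56 / 1,000,000 = 0.39 MB

0.39 MB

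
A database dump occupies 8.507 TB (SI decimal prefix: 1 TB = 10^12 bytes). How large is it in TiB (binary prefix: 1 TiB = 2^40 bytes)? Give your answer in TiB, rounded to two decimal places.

7.74 TiB

8.507 TB = 8.507 × 10^12 bytes = 8,507,000,000,000 bytes
1 TiB = 2^40 bytes = 1,099,511,627,776 bytes
8,507,000,000,000 / 1,099,511,627,776 = 7.74 TiB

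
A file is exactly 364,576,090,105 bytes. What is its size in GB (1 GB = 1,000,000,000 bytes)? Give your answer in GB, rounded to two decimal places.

364,576,090,105 bytes given.
1 GB = 10^9 bytes = 1,000,000,000 bytes
364,576,090,105 / 1,000,000,000 = 364.58 GB

364.58 GB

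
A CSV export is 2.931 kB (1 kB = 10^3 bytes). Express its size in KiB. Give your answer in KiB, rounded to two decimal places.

2.86 KiB

2.931 kB = 2.931 × 10^3 bytes = 2,931 bytes
1 KiB = 2^10 bytes = 1,024 bytes
2,931 / 1,024 = 2.86 KiB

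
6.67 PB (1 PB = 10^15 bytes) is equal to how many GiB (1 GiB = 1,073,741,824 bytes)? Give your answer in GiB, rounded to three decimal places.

6.67 PB × 1,000,000,000,000,000 bytes/PB = 6,670,000,000,000,000 bytes
1 GiB = 1,073,741,824 bytes
6,670,000,000,000,000 / 1,073,741,824 = 6,211,921.573 GiB

6,211,921.573 GiB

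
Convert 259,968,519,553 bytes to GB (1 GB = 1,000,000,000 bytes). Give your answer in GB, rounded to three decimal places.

259,968,519,553 bytes given.
1 GB = 1,000,000,000 bytes
259,968,519,553 / 1,000,000,000 = 259.969 GB

259.969 GB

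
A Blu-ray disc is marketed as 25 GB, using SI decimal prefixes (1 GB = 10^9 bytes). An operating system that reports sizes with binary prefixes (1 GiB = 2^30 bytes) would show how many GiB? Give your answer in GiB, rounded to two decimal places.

23.28 GiB

25 GB × 1,000,000,000 bytes/GB = 25,000,000,000 bytes
1 GiB = 1,073,741,824 bytes
25,000,000,000 / 1,073,741,824 = 23.28 GiB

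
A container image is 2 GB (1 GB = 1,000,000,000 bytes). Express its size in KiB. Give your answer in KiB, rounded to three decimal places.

1,953,125.000 KiB

2 GB = 2 × 10^9 bytes = 2,000,000,000 bytes
1 KiB = 2^10 bytes = 1,024 bytes
2,000,000,000 / 1,024 = 1,953,125.000 KiB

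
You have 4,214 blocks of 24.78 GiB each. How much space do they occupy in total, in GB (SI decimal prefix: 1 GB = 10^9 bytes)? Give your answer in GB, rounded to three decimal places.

Total = 4,214 × 24.78 GiB = 104422.92 GiB
= 104422.92 × 1,073,741,824 bytes = 112,123,256,588,206.08 bytes
1 GB = 1,000,000,000 bytes
112,123,256,588,206.08 / 1,000,000,000 = 112,123.257 GB

112,123.257 GB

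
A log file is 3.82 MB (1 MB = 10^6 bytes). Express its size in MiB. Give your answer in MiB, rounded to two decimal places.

3.64 MiB

3.82 MB = 3.82 × 10^6 bytes = 3,820,000 bytes
1 MiB = 2^20 bytes = 1,048,576 bytes
3,820,000 / 1,048,576 = 3.64 MiB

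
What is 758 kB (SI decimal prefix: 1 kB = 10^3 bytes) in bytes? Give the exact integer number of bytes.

758 × 1,000 = 758,000 bytes

758,000 bytes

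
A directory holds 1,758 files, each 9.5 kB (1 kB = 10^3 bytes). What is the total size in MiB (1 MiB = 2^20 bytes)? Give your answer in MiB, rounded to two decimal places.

15.93 MiB

Total = 1,758 × 9.5 kB = 16,701 kB
= 16,701 × 1,000 bytes = 16,701,000 bytes
1 MiB = 1,048,576 bytes
16,701,000 / 1,048,576 = 15.93 MiB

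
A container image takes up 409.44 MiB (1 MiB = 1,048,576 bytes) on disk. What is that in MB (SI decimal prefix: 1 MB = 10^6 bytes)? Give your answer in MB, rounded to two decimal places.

429.33 MB

409.44 MiB = 409.44 × 2^20 bytes = 429,328,957.44 bytes
1 MB = 10^6 bytes = 1,000,000 bytes
429,328,957.44 / 1,000,000 = 429.33 MB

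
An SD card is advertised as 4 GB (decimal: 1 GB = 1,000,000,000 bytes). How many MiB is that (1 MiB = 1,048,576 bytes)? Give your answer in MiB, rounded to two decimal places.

4 GB = 4 × 10^9 bytes = 4,000,000,000 bytes
1 MiB = 1,048,576 bytes
4,000,000,000 / 1,048,576 = 3,814.70 MiB

3,814.70 MiB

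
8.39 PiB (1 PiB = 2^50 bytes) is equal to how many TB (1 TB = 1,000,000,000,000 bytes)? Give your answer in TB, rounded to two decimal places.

8.39 PiB = 8.39 × 2^50 bytes = 9,446,300,218,409,615.36 bytes
1 TB = 10^12 bytes = 1,000,000,000,000 bytes
9,446,300,218,409,615.36 / 1,000,000,000,000 = 9,446.30 TB

9,446.30 TB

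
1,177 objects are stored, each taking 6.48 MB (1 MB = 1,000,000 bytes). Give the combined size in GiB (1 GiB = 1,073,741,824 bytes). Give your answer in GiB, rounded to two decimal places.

7.10 GiB

Total = 1,177 × 6.48 MB = 7626.96 MB
= 7626.96 × 1,000,000 bytes = 7,626,960,000 bytes
1 GiB = 1,073,741,824 bytes
7,626,960,000 / 1,073,741,824 = 7.10 GiB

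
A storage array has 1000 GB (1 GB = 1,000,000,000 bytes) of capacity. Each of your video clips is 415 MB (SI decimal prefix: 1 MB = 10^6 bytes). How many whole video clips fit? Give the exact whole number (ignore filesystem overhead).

2,409

Capacity: 1000 GB = 1,000,000,000,000 bytes
Per item: 415 MB = 415,000,000 bytes
⌊1,000,000,000,000 / 415,000,000⌋ = 2,409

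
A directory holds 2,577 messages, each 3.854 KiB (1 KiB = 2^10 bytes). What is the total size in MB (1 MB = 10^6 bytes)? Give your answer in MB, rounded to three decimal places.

10.170 MB

Total = 2,577 × 3.854 KiB = 9931.758 KiB
= 9931.758 × 1,024 bytes = 10,170,120.192 bytes
1 MB = 1,000,000 bytes
10,170,120.192 / 1,000,000 = 10.170 MB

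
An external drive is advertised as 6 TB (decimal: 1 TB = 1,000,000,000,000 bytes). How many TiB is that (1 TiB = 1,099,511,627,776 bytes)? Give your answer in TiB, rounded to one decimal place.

6 TB = 6 × 10^12 bytes = 6,000,000,000,000 bytes
1 TiB = 2^40 bytes = 1,099,511,627,776 bytes
6,000,000,000,000 / 1,099,511,627,776 = 5.5 TiB

5.5 TiB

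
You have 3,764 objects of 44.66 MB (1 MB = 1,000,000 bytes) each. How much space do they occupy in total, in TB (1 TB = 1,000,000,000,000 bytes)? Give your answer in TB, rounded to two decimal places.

Total = 3,764 × 44.66 MB = 168100.24 MB
= 168100.24 × 1,000,000 bytes = 168,100,240,000 bytes
1 TB = 1,000,000,000,000 bytes
168,100,240,000 / 1,000,000,000,000 = 0.17 TB

0.17 TB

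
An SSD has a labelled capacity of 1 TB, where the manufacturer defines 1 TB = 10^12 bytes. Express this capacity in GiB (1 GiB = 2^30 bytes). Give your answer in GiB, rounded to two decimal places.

931.32 GiB

1 TB = 1 × 10^12 bytes = 1,000,000,000,000 bytes
1 GiB = 1,073,741,824 bytes
1,000,000,000,000 / 1,073,741,824 = 931.32 GiB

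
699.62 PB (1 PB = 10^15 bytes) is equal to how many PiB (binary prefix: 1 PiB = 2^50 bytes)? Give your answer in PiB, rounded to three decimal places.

621.387 PiB

699.62 PB × 1,000,000,000,000,000 bytes/PB = 699,620,000,000,000,000 bytes
1 PiB = 2^50 bytes = 1,125,899,906,842,624 bytes
699,620,000,000,000,000 / 1,125,899,906,842,624 = 621.387 PiB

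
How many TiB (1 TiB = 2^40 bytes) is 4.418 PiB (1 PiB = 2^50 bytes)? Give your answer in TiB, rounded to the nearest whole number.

4,524 TiB

4.418 PiB = 4.418 × 2^50 bytes = 4,974,225,788,430,712.832 bytes
1 TiB = 1,099,511,627,776 bytes
4,974,225,788,430,712.832 / 1,099,511,627,776 = 4,524 TiB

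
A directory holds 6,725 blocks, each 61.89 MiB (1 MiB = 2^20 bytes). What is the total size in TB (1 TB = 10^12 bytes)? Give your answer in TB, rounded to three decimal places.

Total = 6,725 × 61.89 MiB = 416210.25 MiB
= 416210.25 × 1,048,576 bytes = 436,428,079,104 bytes
1 TB = 1,000,000,000,000 bytes
436,428,079,104 / 1,000,000,000,000 = 0.436 TB

0.436 TB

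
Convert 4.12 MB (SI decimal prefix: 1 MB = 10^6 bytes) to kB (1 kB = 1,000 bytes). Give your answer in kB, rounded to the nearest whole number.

4.12 MB = 4.12 × 10^6 bytes = 4,120,000 bytes
1 kB = 1,000 bytes
4,120,000 / 1,000 = 4,120 kB

4,120 kB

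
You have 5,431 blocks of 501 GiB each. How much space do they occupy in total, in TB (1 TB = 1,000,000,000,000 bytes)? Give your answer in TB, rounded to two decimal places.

2,921.58 TB

Total = 5,431 × 501 GiB = 2,720,931 GiB
= 2,720,931 × 1,073,741,824 bytes = 2,921,577,414,918,144 bytes
1 TB = 1,000,000,000,000 bytes
2,921,577,414,918,144 / 1,000,000,000,000 = 2,921.58 TB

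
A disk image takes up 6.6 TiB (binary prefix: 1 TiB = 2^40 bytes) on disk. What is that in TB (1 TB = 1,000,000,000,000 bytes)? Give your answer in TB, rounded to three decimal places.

7.257 TB

6.6 TiB × 1,099,511,627,776 bytes/TiB = 7,256,776,743,321.6 bytes
1 TB = 10^12 bytes = 1,000,000,000,000 bytes
7,256,776,743,321.6 / 1,000,000,000,000 = 7.257 TB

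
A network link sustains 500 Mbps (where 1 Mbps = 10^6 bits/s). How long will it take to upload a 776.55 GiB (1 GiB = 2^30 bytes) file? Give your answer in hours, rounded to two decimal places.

3.71 hours

776.55 GiB = 833,814,213,427.2 bytes = 6,670,513,707,417.6 bits
500 Mbps = 500,000,000 bits/s
time = 6,670,513,707,417.6 / 500,000,000 = 13,341.0274 s
13,341.0274 s / 3600 = 3.71 hours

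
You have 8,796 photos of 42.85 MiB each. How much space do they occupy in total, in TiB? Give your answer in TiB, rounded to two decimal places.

Total = 8,796 × 42.85 MiB = 376908.6 MiB
= 376908.6 × 1,048,576 bytes = 395,217,312,153.6 bytes
1 TiB = 1,099,511,627,776 bytes
395,217,312,153.6 / 1,099,511,627,776 = 0.36 TiB

0.36 TiB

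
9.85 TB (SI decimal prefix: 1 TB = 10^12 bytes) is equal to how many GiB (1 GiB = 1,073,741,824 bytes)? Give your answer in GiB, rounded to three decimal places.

9,173.527 GiB

9.85 TB = 9.85 × 10^12 bytes = 9,850,000,000,000 bytes
1 GiB = 2^30 bytes = 1,073,741,824 bytes
9,850,000,000,000 / 1,073,741,824 = 9,173.527 GiB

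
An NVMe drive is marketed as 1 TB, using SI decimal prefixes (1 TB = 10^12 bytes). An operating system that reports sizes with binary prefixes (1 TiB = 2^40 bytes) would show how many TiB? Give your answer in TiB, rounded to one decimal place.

1 TB × 1,000,000,000,000 bytes/TB = 1,000,000,000,000 bytes
1 TiB = 1,099,511,627,776 bytes
1,000,000,000,000 / 1,099,511,627,776 = 0.9 TiB

0.9 TiB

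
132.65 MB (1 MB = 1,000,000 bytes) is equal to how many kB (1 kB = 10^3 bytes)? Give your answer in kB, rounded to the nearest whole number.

132,650 kB

132.65 MB = 132.65 × 10^6 bytes = 132,650,000 bytes
1 kB = 1,000 bytes
132,650,000 / 1,000 = 132,650 kB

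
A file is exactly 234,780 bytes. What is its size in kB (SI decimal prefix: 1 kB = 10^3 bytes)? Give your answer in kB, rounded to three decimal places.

234.780 kB

234,780 bytes given.
1 kB = 10^3 bytes = 1,000 bytes
234,780 / 1,000 = 234.780 kB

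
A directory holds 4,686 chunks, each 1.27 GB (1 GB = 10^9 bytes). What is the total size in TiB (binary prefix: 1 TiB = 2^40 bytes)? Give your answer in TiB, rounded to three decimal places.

Total = 4,686 × 1.27 GB = 5951.22 GB
= 5951.22 × 1,000,000,000 bytes = 5,951,220,000,000 bytes
1 TiB = 1,099,511,627,776 bytes
5,951,220,000,000 / 1,099,511,627,776 = 5.413 TiB

5.413 TiB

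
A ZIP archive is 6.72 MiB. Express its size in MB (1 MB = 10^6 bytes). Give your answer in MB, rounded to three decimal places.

7.046 MB

6.72 MiB × 1,048,576 bytes/MiB = 7,046,430.72 bytes
1 MB = 10^6 bytes = 1,000,000 bytes
7,046,430.72 / 1,000,000 = 7.046 MB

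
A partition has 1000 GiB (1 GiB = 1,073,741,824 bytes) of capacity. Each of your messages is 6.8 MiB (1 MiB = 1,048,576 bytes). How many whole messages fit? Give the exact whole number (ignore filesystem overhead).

150,588

Capacity: 1000 GiB = 1,073,741,824,000 bytes
Per item: 6.8 MiB = 7,130,316.8 bytes
⌊1,073,741,824,000 / 7,130,316.8⌋ = 150,588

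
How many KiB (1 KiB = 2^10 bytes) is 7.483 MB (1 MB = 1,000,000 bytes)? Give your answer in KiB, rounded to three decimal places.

7,307.617 KiB

7.483 MB × 1,000,000 bytes/MB = 7,483,000 bytes
1 KiB = 2^10 bytes = 1,024 bytes
7,483,000 / 1,024 = 7,307.617 KiB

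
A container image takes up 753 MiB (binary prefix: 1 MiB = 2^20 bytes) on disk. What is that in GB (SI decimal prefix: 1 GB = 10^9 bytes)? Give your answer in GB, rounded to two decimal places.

753 MiB = 753 × 2^20 bytes = 789,577,728 bytes
1 GB = 10^9 bytes = 1,000,000,000 bytes
789,577,728 / 1,000,000,000 = 0.79 GB

0.79 GB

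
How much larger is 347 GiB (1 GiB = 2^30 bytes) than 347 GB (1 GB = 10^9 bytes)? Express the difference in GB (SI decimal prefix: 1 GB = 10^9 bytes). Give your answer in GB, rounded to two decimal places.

25.59 GB

347 GiB = 347 × 1,073,741,824 = 372,588,412,928 bytes
347 GB = 347 × 1,000,000,000 = 347,000,000,000 bytes
difference = 25,588,412,928 bytes
25,588,412,928 / 1,000,000,000 = 25.59 GB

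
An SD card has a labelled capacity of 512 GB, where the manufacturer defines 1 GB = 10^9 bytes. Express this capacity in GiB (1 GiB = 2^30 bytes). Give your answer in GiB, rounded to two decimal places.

476.84 GiB

512 GB = 512 × 10^9 bytes = 512,000,000,000 bytes
1 GiB = 2^30 bytes = 1,073,741,824 bytes
512,000,000,000 / 1,073,741,824 = 476.84 GiB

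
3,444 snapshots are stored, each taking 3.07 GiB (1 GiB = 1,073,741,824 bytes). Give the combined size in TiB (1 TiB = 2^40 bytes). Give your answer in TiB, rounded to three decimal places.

Total = 3,444 × 3.07 GiB = 10573.08 GiB
= 10573.08 × 1,073,741,824 bytes = 11,352,758,204,497.92 bytes
1 TiB = 1,099,511,627,776 bytes
11,352,758,204,497.92 / 1,099,511,627,776 = 10.325 TiB

10.325 TiB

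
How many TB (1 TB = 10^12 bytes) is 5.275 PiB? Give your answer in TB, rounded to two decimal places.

5,939.12 TB

5.275 PiB × 1,125,899,906,842,624 bytes/PiB = 5,939,122,008,594,841.6 bytes
1 TB = 10^12 bytes = 1,000,000,000,000 bytes
5,939,122,008,594,841.6 / 1,000,000,000,000 = 5,939.12 TB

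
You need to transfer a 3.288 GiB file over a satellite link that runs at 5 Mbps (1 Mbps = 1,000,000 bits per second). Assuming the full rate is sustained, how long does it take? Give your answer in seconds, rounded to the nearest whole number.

5,649 seconds

3.288 GiB = 3,530,463,117.312 bytes = 28,243,704,938.496 bits
5 Mbps = 5,000,000 bits/s
time = 28,243,704,938.496 / 5,000,000 = 5,649 s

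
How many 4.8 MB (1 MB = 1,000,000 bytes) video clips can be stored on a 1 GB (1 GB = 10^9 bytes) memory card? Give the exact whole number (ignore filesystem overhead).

208

Capacity: 1 GB = 1,000,000,000 bytes
Per item: 4.8 MB = 4,800,000 bytes
⌊1,000,000,000 / 4,800,000⌋ = 208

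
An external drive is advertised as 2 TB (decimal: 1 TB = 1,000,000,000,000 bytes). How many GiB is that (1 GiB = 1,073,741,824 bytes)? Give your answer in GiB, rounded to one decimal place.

2 TB = 2 × 10^12 bytes = 2,000,000,000,000 bytes
1 GiB = 1,073,741,824 bytes
2,000,000,000,000 / 1,073,741,824 = 1,862.6 GiB

1,862.6 GiB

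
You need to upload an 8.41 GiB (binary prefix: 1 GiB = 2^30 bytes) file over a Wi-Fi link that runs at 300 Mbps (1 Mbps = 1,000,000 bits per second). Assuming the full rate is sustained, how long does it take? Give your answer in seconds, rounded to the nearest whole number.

8.41 GiB = 9,030,168,739.84 bytes = 72,241,349,918.72 bits
300 Mbps = 300,000,000 bits/s
time = 72,241,349,918.72 / 300,000,000 = 241 s

241 seconds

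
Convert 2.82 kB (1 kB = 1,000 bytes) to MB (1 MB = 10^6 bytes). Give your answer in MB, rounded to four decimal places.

0.0028 MB

2.82 kB = 2.82 × 10^3 bytes = 2,820 bytes
1 MB = 10^6 bytes = 1,000,000 bytes
2,820 / 1,000,000 = 0.0028 MB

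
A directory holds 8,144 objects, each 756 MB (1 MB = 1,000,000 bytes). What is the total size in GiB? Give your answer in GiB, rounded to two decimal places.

Total = 8,144 × 756 MB = 6,156,864 MB
= 6,156,864 × 1,000,000 bytes = 6,156,864,000,000 bytes
1 GiB = 1,073,741,824 bytes
6,156,864,000,000 / 1,073,741,824 = 5,734.03 GiB

5,734.03 GiB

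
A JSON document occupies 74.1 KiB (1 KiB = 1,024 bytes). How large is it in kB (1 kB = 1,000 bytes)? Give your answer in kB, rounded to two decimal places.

75.88 kB

74.1 KiB × 1,024 bytes/KiB = 75,878.4 bytes
1 kB = 10^3 bytes = 1,000 bytes
75,878.4 / 1,000 = 75.88 kB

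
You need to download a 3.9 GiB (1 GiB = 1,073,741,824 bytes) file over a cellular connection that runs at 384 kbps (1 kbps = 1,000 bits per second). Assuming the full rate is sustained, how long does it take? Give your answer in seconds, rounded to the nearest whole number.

87,242 seconds

3.9 GiB = 4,187,593,113.6 bytes = 33,500,744,908.8 bits
384 kbps = 384,000 bits/s
time = 33,500,744,908.8 / 384,000 = 87,242 s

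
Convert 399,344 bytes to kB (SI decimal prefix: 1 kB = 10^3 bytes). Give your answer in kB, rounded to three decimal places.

399,344 bytes given.
1 kB = 1,000 bytes
399,344 / 1,000 = 399.344 kB

399.344 kB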